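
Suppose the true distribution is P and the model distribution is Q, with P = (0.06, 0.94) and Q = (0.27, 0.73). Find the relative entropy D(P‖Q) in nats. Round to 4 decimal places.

D(P‖Q) = Σ p·ln(p/q).
  0.06·ln(0.06/0.27) = -0.09024
  0.94·ln(0.94/0.73) = 0.23767
D(P‖Q) = 0.1474 nats.

0.1474 nats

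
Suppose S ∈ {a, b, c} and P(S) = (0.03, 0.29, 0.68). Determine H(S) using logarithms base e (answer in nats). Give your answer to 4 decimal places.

H(S) = −Σ p·ln p.
  −(0.03)·ln(0.03) = 0.10520
  −(0.29)·ln(0.29) = 0.35898
  −(0.68)·ln(0.68) = 0.26225
Sum: 0.10520 + 0.35898 + 0.26225 = 0.7264 nats.

0.7264 nats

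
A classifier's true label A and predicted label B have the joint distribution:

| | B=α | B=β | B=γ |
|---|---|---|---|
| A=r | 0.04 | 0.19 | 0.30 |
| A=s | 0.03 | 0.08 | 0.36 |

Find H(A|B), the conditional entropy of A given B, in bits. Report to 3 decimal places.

Marginals: p(A) = (0.5300, 0.4700), p(B) = (0.0700, 0.2700, 0.6600).
H(A|B) = Σ p(B) · H(A|B=·).
  B=α: p=0.0700, H(A|B=α) = 0.9852
  B=β: p=0.2700, H(A|B=β) = 0.8767
  B=γ: p=0.6600, H(A|B=γ) = 0.9940
Weighted sum = 0.962 bits.

0.962 bits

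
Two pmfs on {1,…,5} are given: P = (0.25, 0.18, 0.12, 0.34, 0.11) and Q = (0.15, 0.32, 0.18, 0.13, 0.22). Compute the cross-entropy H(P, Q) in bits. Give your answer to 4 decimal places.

H(P,Q) = −Σ p·log₂ q.
  −0.25·log₂(0.15) = 0.68424
  −0.18·log₂(0.32) = 0.29589
  −0.12·log₂(0.18) = 0.29687
  −0.34·log₂(0.13) = 1.00076
  −0.11·log₂(0.22) = 0.24029
H(P,Q) = 2.5181 bits.

2.5181 bits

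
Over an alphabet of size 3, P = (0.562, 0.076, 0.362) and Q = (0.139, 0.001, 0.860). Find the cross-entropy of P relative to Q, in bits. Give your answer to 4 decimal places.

H(P,Q) = −Σ p·log₂ q.
  −0.562·log₂(0.139) = 1.59993
  −0.076·log₂(0.001) = 0.75740
  −0.362·log₂(0.860) = 0.07877
H(P,Q) = 2.4361 bits.

2.4361 bits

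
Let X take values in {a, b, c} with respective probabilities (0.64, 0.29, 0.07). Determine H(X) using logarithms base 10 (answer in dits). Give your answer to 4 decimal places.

0.3608 dits

H(X) = −Σ p·log₁₀ p.
  −(0.64)·log₁₀(0.64) = 0.12404
  −(0.29)·log₁₀(0.29) = 0.15590
  −(0.07)·log₁₀(0.07) = 0.08084
Sum: 0.12404 + 0.15590 + 0.08084 = 0.3608 dits.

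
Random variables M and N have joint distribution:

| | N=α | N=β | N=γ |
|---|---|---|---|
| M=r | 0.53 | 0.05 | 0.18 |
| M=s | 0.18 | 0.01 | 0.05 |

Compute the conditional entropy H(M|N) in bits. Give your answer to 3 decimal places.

Chain rule: H(M|N) = H(M,N) − H(N).
Marginals: p(M) = (0.7600, 0.2400), p(N) = (0.7100, 0.0600, 0.2300).
H(M,N) = 1.8747 bits; H(N) = 1.0820 bits.
H(M|N) = 1.8747 − 1.0820 = 0.793 bits.

0.793 bits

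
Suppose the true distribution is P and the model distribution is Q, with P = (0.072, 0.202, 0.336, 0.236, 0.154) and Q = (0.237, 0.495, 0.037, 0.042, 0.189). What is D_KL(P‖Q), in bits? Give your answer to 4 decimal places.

D(P‖Q) = Σ p·log₂(p/q).
  0.072·log₂(0.072/0.237) = -0.12375
  0.202·log₂(0.202/0.495) = -0.26120
  0.336·log₂(0.336/0.037) = 1.06944
  0.236·log₂(0.236/0.042) = 0.58772
  0.154·log₂(0.154/0.189) = -0.04550
D(P‖Q) = 1.2267 bits.

1.2267 bits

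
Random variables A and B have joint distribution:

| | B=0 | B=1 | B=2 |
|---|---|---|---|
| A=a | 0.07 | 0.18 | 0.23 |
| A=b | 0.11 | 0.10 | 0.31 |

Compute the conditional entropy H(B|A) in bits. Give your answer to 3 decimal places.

1.409 bits

Chain rule: H(B|A) = H(A,B) − H(A).
Marginals: p(A) = (0.4800, 0.5200), p(B) = (0.1800, 0.2800, 0.5400).
H(A,B) = 2.4078 bits; H(A) = 0.9988 bits.
H(B|A) = 2.4078 − 0.9988 = 1.409 bits.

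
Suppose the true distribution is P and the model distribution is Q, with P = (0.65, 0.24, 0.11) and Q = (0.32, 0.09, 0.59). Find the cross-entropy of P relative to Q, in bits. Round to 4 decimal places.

H(P,Q) = −Σ p·log₂ q.
  −0.65·log₂(0.32) = 1.06851
  −0.24·log₂(0.09) = 0.83374
  −0.11·log₂(0.59) = 0.08373
H(P,Q) = 1.9860 bits.

1.9860 bits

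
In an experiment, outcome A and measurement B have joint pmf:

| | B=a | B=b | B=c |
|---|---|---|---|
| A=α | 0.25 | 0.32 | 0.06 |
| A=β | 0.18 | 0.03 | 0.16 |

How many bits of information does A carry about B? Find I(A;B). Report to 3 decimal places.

0.195 bits

Marginals: p(A) = (0.6300, 0.3700), p(B) = (0.4300, 0.3500, 0.2200).
I(A;B) = H(A) + H(B) − H(A,B).
H(A) = 0.9507, H(B) = 1.5342, H(A,B) = 2.2897.
I(A;B) = 0.9507 + 1.5342 − 2.2897 = 0.195 bits.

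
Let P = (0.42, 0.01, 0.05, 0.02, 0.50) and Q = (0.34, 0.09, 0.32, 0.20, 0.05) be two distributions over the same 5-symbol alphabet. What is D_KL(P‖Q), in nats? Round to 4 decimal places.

D(P‖Q) = Σ p·ln(p/q).
  0.42·ln(0.42/0.34) = 0.08875
  0.01·ln(0.01/0.09) = -0.02197
  0.05·ln(0.05/0.32) = -0.09281
  0.02·ln(0.02/0.20) = -0.04605
  0.50·ln(0.50/0.05) = 1.15129
D(P‖Q) = 1.0792 nats.

1.0792 nats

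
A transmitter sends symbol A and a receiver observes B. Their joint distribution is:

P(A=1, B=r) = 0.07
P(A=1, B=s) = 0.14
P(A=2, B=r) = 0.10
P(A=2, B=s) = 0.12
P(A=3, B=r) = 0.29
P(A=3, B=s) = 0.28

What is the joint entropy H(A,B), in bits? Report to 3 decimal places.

2.397 bits

H(A,B) = −Σ p(x,y)·log₂ p(x,y) over all 6 cells.
  cell (1,r): −0.07·log₂0.07 = 0.2686
  cell (1,s): −0.14·log₂0.14 = 0.3971
  cell (2,r): −0.10·log₂0.10 = 0.3322
  cell (2,s): −0.12·log₂0.12 = 0.3671
  cell (3,r): −0.29·log₂0.29 = 0.5179
  cell (3,s): −0.28·log₂0.28 = 0.5142
Sum = 2.397 bits.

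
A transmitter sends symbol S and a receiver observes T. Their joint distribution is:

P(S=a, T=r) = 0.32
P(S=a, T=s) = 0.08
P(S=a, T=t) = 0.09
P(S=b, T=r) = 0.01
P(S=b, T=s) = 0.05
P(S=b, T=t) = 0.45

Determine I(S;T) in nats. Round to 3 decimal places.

Marginals: p(S) = (0.4900, 0.5100), p(T) = (0.3300, 0.1300, 0.5400).
I(S;T) = H(S) + H(T) − H(S,T).
H(S) = 0.6929, H(T) = 0.9638, H(S,T) = 1.3386.
I(S;T) = 0.6929 + 0.9638 − 1.3386 = 0.318 nats.

0.318 nats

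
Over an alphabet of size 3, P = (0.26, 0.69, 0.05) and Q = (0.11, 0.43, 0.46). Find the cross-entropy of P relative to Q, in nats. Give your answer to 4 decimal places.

H(P,Q) = −Σ p·ln q.
  −0.26·ln(0.11) = 0.57389
  −0.69·ln(0.43) = 0.58234
  −0.05·ln(0.46) = 0.03883
H(P,Q) = 1.1951 nats.

1.1951 nats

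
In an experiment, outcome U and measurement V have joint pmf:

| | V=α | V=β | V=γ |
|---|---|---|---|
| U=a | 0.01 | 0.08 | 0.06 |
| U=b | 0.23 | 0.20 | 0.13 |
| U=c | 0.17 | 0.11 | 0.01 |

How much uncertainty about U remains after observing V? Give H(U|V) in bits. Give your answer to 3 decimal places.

1.266 bits

Marginals: p(U) = (0.1500, 0.5600, 0.2900), p(V) = (0.4100, 0.3900, 0.2000).
H(U|V) = Σ p(V) · H(U|V=·).
  V=α: p=0.4100, H(U|V=α) = 1.1251
  V=β: p=0.3900, H(U|V=β) = 1.4779
  V=γ: p=0.2000, H(U|V=γ) = 1.1412
Weighted sum = 1.266 bits.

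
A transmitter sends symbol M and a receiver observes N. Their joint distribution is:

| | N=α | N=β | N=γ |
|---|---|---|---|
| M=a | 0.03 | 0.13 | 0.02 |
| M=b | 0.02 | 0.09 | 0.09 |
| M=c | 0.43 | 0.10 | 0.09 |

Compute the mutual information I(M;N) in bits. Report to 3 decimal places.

Marginals: p(M) = (0.1800, 0.2000, 0.6200), p(N) = (0.4800, 0.3200, 0.2000).
I(M;N) = Σ p(x,y)·log₂[p(x,y)/(p(x)p(y))].
  (a,α): 0.03·log₂(0.3472) = -0.0458
  (a,β): 0.13·log₂(2.2569) = 0.1527
  (a,γ): 0.02·log₂(0.5556) = -0.0170
  (b,α): 0.02·log₂(0.2083) = -0.0453
  (b,β): 0.09·log₂(1.4062) = 0.0443
  (b,γ): 0.09·log₂(2.2500) = 0.1053
  (c,α): 0.43·log₂(1.4449) = 0.2283
  (c,β): 0.10·log₂(0.5040) = -0.0988
  (c,γ): 0.09·log₂(0.7258) = -0.0416
Sum = 0.282 bits.

0.282 bits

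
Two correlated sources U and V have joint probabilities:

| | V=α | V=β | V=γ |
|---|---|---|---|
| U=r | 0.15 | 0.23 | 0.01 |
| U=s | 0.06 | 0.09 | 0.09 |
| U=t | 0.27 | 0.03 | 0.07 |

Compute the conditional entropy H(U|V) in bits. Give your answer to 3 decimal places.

1.291 bits

Chain rule: H(U|V) = H(U,V) − H(V).
Marginals: p(U) = (0.3900, 0.2400, 0.3700), p(V) = (0.4800, 0.3500, 0.1700).
H(U,V) = 2.7638 bits; H(V) = 1.4730 bits.
H(U|V) = 2.7638 − 1.4730 = 1.291 bits.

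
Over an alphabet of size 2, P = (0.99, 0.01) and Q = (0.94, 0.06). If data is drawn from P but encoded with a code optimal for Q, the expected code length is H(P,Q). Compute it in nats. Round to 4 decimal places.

H(P,Q) = −Σ p·ln q.
  −0.99·ln(0.94) = 0.06126
  −0.01·ln(0.06) = 0.02813
H(P,Q) = 0.0894 nats.

0.0894 nats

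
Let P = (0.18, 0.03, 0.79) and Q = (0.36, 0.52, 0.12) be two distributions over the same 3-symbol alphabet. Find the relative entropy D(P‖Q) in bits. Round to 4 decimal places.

1.8444 bits

D(P‖Q) = Σ p·log₂(p/q).
  0.18·log₂(0.18/0.36) = -0.18000
  0.03·log₂(0.03/0.52) = -0.12346
  0.79·log₂(0.79/0.12) = 2.14787
D(P‖Q) = 1.8444 bits.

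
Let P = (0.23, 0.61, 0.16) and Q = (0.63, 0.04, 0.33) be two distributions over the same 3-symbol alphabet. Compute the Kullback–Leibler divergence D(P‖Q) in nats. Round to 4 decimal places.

D(P‖Q) = Σ p·ln(p/q).
  0.23·ln(0.23/0.63) = -0.23176
  0.61·ln(0.61/0.04) = 1.66199
  0.16·ln(0.16/0.33) = -0.11583
D(P‖Q) = 1.3144 nats.

1.3144 nats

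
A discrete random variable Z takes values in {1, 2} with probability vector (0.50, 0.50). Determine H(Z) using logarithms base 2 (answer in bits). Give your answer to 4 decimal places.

H(Z) = −Σ p·log₂ p.
  −(0.50)·log₂(0.50) = 0.50000
  −(0.50)·log₂(0.50) = 0.50000
Sum: 0.50000 + 0.50000 = 1.0000 bits.

1.0000 bits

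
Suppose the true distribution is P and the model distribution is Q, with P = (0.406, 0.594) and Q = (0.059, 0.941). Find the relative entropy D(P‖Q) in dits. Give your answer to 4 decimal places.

0.2214 dits

D(P‖Q) = Σ p·log₁₀(p/q).
  0.406·log₁₀(0.406/0.059) = 0.34010
  0.594·log₁₀(0.594/0.941) = -0.11868
D(P‖Q) = 0.2214 dits.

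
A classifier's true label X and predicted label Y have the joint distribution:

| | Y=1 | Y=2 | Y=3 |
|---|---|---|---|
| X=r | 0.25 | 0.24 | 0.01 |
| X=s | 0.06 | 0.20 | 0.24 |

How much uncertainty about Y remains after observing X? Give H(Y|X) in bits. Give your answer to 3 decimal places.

1.263 bits

Marginals: p(X) = (0.5000, 0.5000), p(Y) = (0.3100, 0.4400, 0.2500).
H(Y|X) = Σ p(X) · H(Y|X=·).
  X=r: p=0.5000, H(Y|X=r) = 1.1211
  X=s: p=0.5000, H(Y|X=s) = 1.4041
Weighted sum = 1.263 bits.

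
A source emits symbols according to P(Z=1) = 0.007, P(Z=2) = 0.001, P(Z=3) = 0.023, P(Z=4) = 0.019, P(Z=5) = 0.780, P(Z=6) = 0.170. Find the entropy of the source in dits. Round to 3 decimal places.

H(Z) = −Σ p·log₁₀ p.
  −(0.007)·log₁₀(0.007) = 0.0151
  −(0.001)·log₁₀(0.001) = 0.0030
  −(0.023)·log₁₀(0.023) = 0.0377
  −(0.019)·log₁₀(0.019) = 0.0327
  −(0.780)·log₁₀(0.780) = 0.0842
  −(0.170)·log₁₀(0.170) = 0.1308
Sum: 0.0151 + 0.0030 + 0.0377 + 0.0327 + 0.0842 + 0.1308 = 0.303 dits.

0.303 dits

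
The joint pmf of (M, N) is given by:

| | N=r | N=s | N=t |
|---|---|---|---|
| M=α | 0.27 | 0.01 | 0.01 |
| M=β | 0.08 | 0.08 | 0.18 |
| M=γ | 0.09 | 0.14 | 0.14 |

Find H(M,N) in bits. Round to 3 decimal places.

H(M,N) = −Σ p(x,y)·log₂ p(x,y) over all 9 cells.
  cell (α,r): −0.27·log₂0.27 = 0.5100
  cell (α,s): −0.01·log₂0.01 = 0.0664
  cell (α,t): −0.01·log₂0.01 = 0.0664
  cell (β,r): −0.08·log₂0.08 = 0.2915
  cell (β,s): −0.08·log₂0.08 = 0.2915
  cell (β,t): −0.18·log₂0.18 = 0.4453
  cell (γ,r): −0.09·log₂0.09 = 0.3127
  cell (γ,s): −0.14·log₂0.14 = 0.3971
  cell (γ,t): −0.14·log₂0.14 = 0.3971
Sum = 2.778 bits.

2.778 bits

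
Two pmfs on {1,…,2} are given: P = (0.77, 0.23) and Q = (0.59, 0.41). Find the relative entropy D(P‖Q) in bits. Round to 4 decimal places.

0.1040 bits

D(P‖Q) = Σ p·log₂(p/q).
  0.77·log₂(0.77/0.59) = 0.29579
  0.23·log₂(0.23/0.41) = -0.19182
D(P‖Q) = 0.1040 bits.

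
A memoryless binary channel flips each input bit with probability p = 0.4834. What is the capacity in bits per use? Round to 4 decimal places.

Binary symmetric channel: C = 1 − h₂(ε) where h₂ is the binary entropy function.
h₂(0.4834) = −0.4834·log₂0.4834 − 0.5166·log₂0.5166 = 0.9992.
C = 1 − 0.9992 = 0.0008 bits per channel use.

0.0008 bits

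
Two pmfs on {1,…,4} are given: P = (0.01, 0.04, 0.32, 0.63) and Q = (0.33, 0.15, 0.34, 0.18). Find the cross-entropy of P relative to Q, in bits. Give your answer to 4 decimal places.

H(P,Q) = −Σ p·log₂ q.
  −0.01·log₂(0.33) = 0.01599
  −0.04·log₂(0.15) = 0.10948
  −0.32·log₂(0.34) = 0.49805
  −0.63·log₂(0.18) = 1.55858
H(P,Q) = 2.1821 bits.

2.1821 bits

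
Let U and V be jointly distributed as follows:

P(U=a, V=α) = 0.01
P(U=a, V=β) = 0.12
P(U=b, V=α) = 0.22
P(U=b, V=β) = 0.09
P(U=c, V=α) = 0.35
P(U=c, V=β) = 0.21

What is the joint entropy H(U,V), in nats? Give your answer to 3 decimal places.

1.545 nats

H(U,V) = −Σ p(x,y)·ln p(x,y) over all 6 cells.
  cell (a,α): −0.01·ln0.01 = 0.0461
  cell (a,β): −0.12·ln0.12 = 0.2544
  cell (b,α): −0.22·ln0.22 = 0.3331
  cell (b,β): −0.09·ln0.09 = 0.2167
  cell (c,α): −0.35·ln0.35 = 0.3674
  cell (c,β): −0.21·ln0.21 = 0.3277
Sum = 1.545 nats.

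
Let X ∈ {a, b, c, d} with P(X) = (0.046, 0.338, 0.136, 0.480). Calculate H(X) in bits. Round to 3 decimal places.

H(X) = −Σ p·log₂ p.
  −(0.046)·log₂(0.046) = 0.2043
  −(0.338)·log₂(0.338) = 0.5289
  −(0.136)·log₂(0.136) = 0.3915
  −(0.480)·log₂(0.480) = 0.5083
Sum: 0.2043 + 0.5289 + 0.3915 + 0.5083 = 1.633 bits.

1.633 bits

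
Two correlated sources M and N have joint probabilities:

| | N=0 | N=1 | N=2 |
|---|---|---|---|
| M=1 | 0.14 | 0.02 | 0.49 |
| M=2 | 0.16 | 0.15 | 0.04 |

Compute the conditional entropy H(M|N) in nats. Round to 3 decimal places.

Marginals: p(M) = (0.6500, 0.3500), p(N) = (0.3000, 0.1700, 0.5300).
H(M|N) = Σ p(N) · H(M|N=·).
  N=0: p=0.3000, H(M|N=0) = 0.6909
  N=1: p=0.1700, H(M|N=1) = 0.3622
  N=2: p=0.5300, H(M|N=2) = 0.2676
Weighted sum = 0.411 nats.

0.411 nats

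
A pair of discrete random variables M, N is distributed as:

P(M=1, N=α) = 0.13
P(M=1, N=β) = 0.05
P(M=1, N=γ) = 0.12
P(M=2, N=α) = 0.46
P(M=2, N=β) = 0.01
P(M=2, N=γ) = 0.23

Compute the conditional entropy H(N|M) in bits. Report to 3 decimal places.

Chain rule: H(N|M) = H(M,N) − H(M).
Marginals: p(M) = (0.3000, 0.7000), p(N) = (0.5900, 0.0600, 0.3500).
H(M,N) = 2.0352 bits; H(M) = 0.8813 bits.
H(N|M) = 2.0352 − 0.8813 = 1.154 bits.

1.154 bits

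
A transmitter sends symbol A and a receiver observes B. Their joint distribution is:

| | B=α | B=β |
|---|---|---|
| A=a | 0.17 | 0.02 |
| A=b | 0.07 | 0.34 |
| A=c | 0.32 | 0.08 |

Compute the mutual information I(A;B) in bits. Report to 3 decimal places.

0.338 bits

Marginals: p(A) = (0.1900, 0.4100, 0.4000), p(B) = (0.5600, 0.4400).
I(A;B) = Σ p(x,y)·log₂[p(x,y)/(p(x)p(y))].
  (a,α): 0.17·log₂(1.5977) = 0.1149
  (a,β): 0.02·log₂(0.2392) = -0.0413
  (b,α): 0.07·log₂(0.3049) = -0.1200
  (b,β): 0.34·log₂(1.8847) = 0.3109
  (c,α): 0.32·log₂(1.4286) = 0.1647
  (c,β): 0.08·log₂(0.4545) = -0.0910
Sum = 0.338 bits.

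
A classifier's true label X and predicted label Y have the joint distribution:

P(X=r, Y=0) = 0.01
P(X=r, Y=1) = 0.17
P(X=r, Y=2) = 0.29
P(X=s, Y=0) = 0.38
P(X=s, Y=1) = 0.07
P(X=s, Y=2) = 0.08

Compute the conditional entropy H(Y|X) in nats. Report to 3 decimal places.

Chain rule: H(Y|X) = H(X,Y) − H(X).
Marginals: p(X) = (0.4700, 0.5300), p(Y) = (0.3900, 0.2400, 0.3700).
H(X,Y) = 1.4622 nats; H(X) = 0.6913 nats.
H(Y|X) = 1.4622 − 0.6913 = 0.771 nats.

0.771 nats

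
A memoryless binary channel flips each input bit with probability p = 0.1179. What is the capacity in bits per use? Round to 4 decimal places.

Binary symmetric channel: C = 1 − h₂(ε) where h₂ is the binary entropy function.
h₂(0.1179) = −0.1179·log₂0.1179 − 0.8821·log₂0.8821 = 0.5233.
C = 1 − 0.5233 = 0.4767 bits per channel use.

0.4767 bits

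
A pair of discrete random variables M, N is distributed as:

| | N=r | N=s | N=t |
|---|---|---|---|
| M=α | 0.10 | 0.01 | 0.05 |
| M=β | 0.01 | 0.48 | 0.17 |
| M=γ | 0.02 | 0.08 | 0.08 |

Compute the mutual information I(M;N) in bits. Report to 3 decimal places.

0.310 bits

Marginals: p(M) = (0.1600, 0.6600, 0.1800), p(N) = (0.1300, 0.5700, 0.3000).
I(M;N) = H(M) + H(N) − H(M,N).
H(M) = 1.2640, H(N) = 1.3660, H(M,N) = 2.3199.
I(M;N) = 1.2640 + 1.3660 − 2.3199 = 0.310 bits.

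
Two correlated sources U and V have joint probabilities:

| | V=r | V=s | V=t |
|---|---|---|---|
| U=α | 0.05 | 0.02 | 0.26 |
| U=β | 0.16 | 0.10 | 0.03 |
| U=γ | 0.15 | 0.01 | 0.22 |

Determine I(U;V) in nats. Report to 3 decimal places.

Marginals: p(U) = (0.3300, 0.2900, 0.3800), p(V) = (0.3600, 0.1300, 0.5100).
I(U;V) = H(U) + H(V) − H(U,V).
H(U) = 1.0925, H(V) = 0.9764, H(U,V) = 1.8707.
I(U;V) = 1.0925 + 0.9764 − 1.8707 = 0.198 nats.

0.198 nats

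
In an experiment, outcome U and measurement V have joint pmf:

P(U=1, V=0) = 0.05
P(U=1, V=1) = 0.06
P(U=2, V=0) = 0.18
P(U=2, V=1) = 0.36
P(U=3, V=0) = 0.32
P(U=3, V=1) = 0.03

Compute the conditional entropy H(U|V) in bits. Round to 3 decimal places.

1.121 bits

Marginals: p(U) = (0.1100, 0.5400, 0.3500), p(V) = (0.5500, 0.4500).
H(U|V) = Σ p(V) · H(U|V=·).
  V=0: p=0.5500, H(U|V=0) = 1.2965
  V=1: p=0.4500, H(U|V=1) = 0.9056
Weighted sum = 1.121 bits.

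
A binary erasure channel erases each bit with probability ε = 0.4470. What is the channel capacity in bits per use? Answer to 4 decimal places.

0.5530 bits

Binary erasure channel: capacity C = 1 − ε.
C = 1 − 0.4470 = 0.5530 bits per channel use.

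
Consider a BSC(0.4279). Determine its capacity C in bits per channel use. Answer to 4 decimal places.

0.0151 bits

Binary symmetric channel: C = 1 − h₂(ε) where h₂ is the binary entropy function.
h₂(0.4279) = −0.4279·log₂0.4279 − 0.5721·log₂0.5721 = 0.9849.
C = 1 − 0.9849 = 0.0151 bits per channel use.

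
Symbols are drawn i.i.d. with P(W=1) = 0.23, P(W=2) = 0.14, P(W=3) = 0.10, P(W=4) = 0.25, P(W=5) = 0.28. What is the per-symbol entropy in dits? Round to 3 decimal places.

H(W) = −Σ p·log₁₀ p.
  −(0.23)·log₁₀(0.23) = 0.1468
  −(0.14)·log₁₀(0.14) = 0.1195
  −(0.10)·log₁₀(0.10) = 0.1000
  −(0.25)·log₁₀(0.25) = 0.1505
  −(0.28)·log₁₀(0.28) = 0.1548
Sum: 0.1468 + 0.1195 + 0.1000 + 0.1505 + 0.1548 = 0.672 dits.

0.672 dits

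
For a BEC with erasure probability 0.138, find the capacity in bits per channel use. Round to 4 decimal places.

0.8620 bits

Binary erasure channel: capacity C = 1 − ε.
C = 1 − 0.138 = 0.8620 bits per channel use.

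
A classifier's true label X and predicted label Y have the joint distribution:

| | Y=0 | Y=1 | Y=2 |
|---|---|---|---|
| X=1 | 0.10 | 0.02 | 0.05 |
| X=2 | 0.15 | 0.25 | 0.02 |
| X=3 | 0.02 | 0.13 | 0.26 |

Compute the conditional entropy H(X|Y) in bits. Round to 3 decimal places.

Chain rule: H(X|Y) = H(X,Y) − H(Y).
Marginals: p(X) = (0.1700, 0.4200, 0.4100), p(Y) = (0.2700, 0.4000, 0.3300).
H(X,Y) = 2.6854 bits; H(Y) = 1.5666 bits.
H(X|Y) = 2.6854 − 1.5666 = 1.119 bits.

1.119 bits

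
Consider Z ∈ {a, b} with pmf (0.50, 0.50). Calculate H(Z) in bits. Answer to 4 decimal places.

1.0000 bits

H(Z) = −Σ p·log₂ p.
  −(0.50)·log₂(0.50) = 0.50000
  −(0.50)·log₂(0.50) = 0.50000
Sum: 0.50000 + 0.50000 = 1.0000 bits.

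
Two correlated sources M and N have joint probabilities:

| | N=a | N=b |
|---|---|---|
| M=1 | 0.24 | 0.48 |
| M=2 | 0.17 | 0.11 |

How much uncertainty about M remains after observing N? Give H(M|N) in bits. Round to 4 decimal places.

Marginals: p(M) = (0.7200, 0.2800), p(N) = (0.4100, 0.5900).
H(M|N) = Σ p(N) · H(M|N=·).
  N=a: p=0.4100, H(M|N=a) = 0.9789
  N=b: p=0.5900, H(M|N=b) = 0.6940
Weighted sum = 0.8108 bits.

0.8108 bits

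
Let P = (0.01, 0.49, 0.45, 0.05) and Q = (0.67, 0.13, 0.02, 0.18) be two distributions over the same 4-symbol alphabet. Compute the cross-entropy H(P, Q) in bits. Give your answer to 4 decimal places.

H(P,Q) = −Σ p·log₂ q.
  −0.01·log₂(0.67) = 0.00578
  −0.49·log₂(0.13) = 1.44227
  −0.45·log₂(0.02) = 2.53974
  −0.05·log₂(0.18) = 0.12370
H(P,Q) = 4.1115 bits.

4.1115 bits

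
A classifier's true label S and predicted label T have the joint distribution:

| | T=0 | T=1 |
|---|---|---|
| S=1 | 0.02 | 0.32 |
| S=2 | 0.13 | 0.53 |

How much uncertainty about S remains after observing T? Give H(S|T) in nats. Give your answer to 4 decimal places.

Marginals: p(S) = (0.3400, 0.6600), p(T) = (0.1500, 0.8500).
H(S|T) = Σ p(T) · H(S|T=·).
  T=0: p=0.1500, H(S|T=0) = 0.3927
  T=1: p=0.8500, H(S|T=1) = 0.6623
Weighted sum = 0.6219 nats.

0.6219 nats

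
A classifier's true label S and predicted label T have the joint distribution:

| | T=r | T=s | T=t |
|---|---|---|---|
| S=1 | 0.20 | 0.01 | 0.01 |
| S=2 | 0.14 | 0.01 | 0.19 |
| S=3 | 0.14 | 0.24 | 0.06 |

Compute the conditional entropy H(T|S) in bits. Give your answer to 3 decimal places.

Chain rule: H(T|S) = H(S,T) − H(S).
Marginals: p(S) = (0.2200, 0.3400, 0.4400), p(T) = (0.4800, 0.2600, 0.2600).
H(S,T) = 2.6508 bits; H(S) = 1.5309 bits.
H(T|S) = 2.6508 − 1.5309 = 1.120 bits.

1.120 bits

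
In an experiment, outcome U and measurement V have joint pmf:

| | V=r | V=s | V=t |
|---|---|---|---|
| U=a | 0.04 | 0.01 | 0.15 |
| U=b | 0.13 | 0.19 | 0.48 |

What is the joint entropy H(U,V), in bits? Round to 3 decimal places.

H(U,V) = −Σ p(x,y)·log₂ p(x,y) over all 6 cells.
  cell (a,r): −0.04·log₂0.04 = 0.1858
  cell (a,s): −0.01·log₂0.01 = 0.0664
  cell (a,t): −0.15·log₂0.15 = 0.4105
  cell (b,r): −0.13·log₂0.13 = 0.3826
  cell (b,s): −0.19·log₂0.19 = 0.4552
  cell (b,t): −0.48·log₂0.48 = 0.5083
Sum = 2.009 bits.

2.009 bits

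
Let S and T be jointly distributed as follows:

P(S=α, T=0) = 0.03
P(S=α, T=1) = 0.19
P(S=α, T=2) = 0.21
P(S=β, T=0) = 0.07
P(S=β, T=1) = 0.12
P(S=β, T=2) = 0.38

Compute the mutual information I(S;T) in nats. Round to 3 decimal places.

Marginals: p(S) = (0.4300, 0.5700), p(T) = (0.1000, 0.3100, 0.5900).
I(S;T) = Σ p(x,y)·ln[p(x,y)/(p(x)p(y))].
  (α,0): 0.03·ln(0.6977) = -0.0108
  (α,1): 0.19·ln(1.4254) = 0.0673
  (α,2): 0.21·ln(0.8277) = -0.0397
  (β,0): 0.07·ln(1.2281) = 0.0144
  (β,1): 0.12·ln(0.6791) = -0.0464
  (β,2): 0.38·ln(1.1299) = 0.0464
Sum = 0.031 nats.

0.031 nats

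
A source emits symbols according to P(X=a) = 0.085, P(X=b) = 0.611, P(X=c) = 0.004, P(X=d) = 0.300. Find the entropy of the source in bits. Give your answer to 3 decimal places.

1.290 bits

H(X) = −Σ p·log₂ p.
  −(0.085)·log₂(0.085) = 0.3023
  −(0.611)·log₂(0.611) = 0.4343
  −(0.004)·log₂(0.004) = 0.0319
  −(0.300)·log₂(0.300) = 0.5211
Sum: 0.3023 + 0.4343 + 0.0319 + 0.5211 = 1.290 bits.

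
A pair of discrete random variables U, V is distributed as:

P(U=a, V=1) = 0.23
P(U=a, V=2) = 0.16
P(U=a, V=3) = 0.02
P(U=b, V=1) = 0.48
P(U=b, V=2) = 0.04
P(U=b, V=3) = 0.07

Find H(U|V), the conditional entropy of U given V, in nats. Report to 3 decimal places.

0.595 nats

Chain rule: H(U|V) = H(U,V) − H(V).
Marginals: p(U) = (0.4100, 0.5900), p(V) = (0.7100, 0.2000, 0.0900).
H(U,V) = 1.3767 nats; H(V) = 0.7818 nats.
H(U|V) = 1.3767 − 0.7818 = 0.595 nats.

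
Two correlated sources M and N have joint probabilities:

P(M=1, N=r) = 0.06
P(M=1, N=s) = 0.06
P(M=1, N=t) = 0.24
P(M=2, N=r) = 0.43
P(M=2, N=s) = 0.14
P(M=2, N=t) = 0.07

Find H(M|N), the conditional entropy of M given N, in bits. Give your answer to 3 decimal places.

Chain rule: H(M|N) = H(M,N) − H(N).
Marginals: p(M) = (0.3600, 0.6400), p(N) = (0.4900, 0.2000, 0.3100).
H(M,N) = 2.1704 bits; H(N) = 1.4925 bits.
H(M|N) = 2.1704 − 1.4925 = 0.678 bits.

0.678 bits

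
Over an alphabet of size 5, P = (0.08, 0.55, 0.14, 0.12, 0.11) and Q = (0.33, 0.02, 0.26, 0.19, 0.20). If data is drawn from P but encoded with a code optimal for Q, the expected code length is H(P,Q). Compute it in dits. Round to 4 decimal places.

1.2183 dits

H(P,Q) = −Σ p·log₁₀ q.
  −0.08·log₁₀(0.33) = 0.03852
  −0.55·log₁₀(0.02) = 0.93443
  −0.14·log₁₀(0.26) = 0.08190
  −0.12·log₁₀(0.19) = 0.08655
  −0.11·log₁₀(0.20) = 0.07689
H(P,Q) = 1.2183 dits.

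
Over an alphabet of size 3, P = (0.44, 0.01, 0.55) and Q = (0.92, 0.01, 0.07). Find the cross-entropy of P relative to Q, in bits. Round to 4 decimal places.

H(P,Q) = −Σ p·log₂ q.
  −0.44·log₂(0.92) = 0.05293
  −0.01·log₂(0.01) = 0.06644
  −0.55·log₂(0.07) = 2.11008
H(P,Q) = 2.2294 bits.

2.2294 bits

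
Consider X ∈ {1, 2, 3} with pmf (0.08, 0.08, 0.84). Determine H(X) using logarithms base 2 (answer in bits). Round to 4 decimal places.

H(X) = −Σ p·log₂ p.
  −(0.08)·log₂(0.08) = 0.29151
  −(0.08)·log₂(0.08) = 0.29151
  −(0.84)·log₂(0.84) = 0.21129
Sum: 0.29151 + 0.29151 + 0.21129 = 0.7943 bits.

0.7943 bits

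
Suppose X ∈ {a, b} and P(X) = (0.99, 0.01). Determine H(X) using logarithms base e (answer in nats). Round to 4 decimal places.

0.0560 nats

H(X) = −Σ p·ln p.
  −(0.99)·ln(0.99) = 0.00995
  −(0.01)·ln(0.01) = 0.04605
Sum: 0.00995 + 0.04605 = 0.0560 nats.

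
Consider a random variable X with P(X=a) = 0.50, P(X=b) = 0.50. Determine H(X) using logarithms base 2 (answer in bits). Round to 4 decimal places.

1.0000 bits

H(X) = −Σ p·log₂ p.
  −(0.50)·log₂(0.50) = 0.50000
  −(0.50)·log₂(0.50) = 0.50000
Sum: 0.50000 + 0.50000 = 1.0000 bits.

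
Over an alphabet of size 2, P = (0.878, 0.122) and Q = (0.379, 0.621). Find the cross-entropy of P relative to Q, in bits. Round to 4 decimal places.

1.3128 bits

H(P,Q) = −Σ p·log₂ q.
  −0.878·log₂(0.379) = 1.22896
  −0.122·log₂(0.621) = 0.08385
H(P,Q) = 1.3128 bits.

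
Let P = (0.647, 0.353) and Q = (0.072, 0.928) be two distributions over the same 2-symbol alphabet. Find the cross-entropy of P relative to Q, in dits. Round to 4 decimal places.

0.7508 dits

H(P,Q) = −Σ p·log₁₀ q.
  −0.647·log₁₀(0.072) = 0.73931
  −0.353·log₁₀(0.928) = 0.01146
H(P,Q) = 0.7508 dits.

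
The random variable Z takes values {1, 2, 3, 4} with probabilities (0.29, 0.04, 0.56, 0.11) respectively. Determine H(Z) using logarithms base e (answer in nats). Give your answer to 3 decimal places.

1.055 nats

H(Z) = −Σ p·ln p.
  −(0.29)·ln(0.29) = 0.3590
  −(0.04)·ln(0.04) = 0.1288
  −(0.56)·ln(0.56) = 0.3247
  −(0.11)·ln(0.11) = 0.2428
Sum: 0.3590 + 0.1288 + 0.3247 + 0.2428 = 1.055 nats.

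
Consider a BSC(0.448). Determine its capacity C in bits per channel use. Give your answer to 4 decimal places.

0.0078 bits

Binary symmetric channel: C = 1 − h₂(ε) where h₂ is the binary entropy function.
h₂(0.448) = −0.448·log₂0.448 − 0.552·log₂0.552 = 0.9922.
C = 1 − 0.9922 = 0.0078 bits per channel use.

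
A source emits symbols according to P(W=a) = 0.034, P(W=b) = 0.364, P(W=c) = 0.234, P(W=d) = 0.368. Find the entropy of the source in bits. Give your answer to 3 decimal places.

H(W) = −Σ p·log₂ p.
  −(0.034)·log₂(0.034) = 0.1659
  −(0.364)·log₂(0.364) = 0.5307
  −(0.234)·log₂(0.234) = 0.4903
  −(0.368)·log₂(0.368) = 0.5307
Sum: 0.1659 + 0.5307 + 0.4903 + 0.5307 = 1.718 bits.

1.718 bits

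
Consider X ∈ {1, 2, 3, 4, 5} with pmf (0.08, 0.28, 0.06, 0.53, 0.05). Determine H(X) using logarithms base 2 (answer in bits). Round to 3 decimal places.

1.751 bits

H(X) = −Σ p·log₂ p.
  −(0.08)·log₂(0.08) = 0.2915
  −(0.28)·log₂(0.28) = 0.5142
  −(0.06)·log₂(0.06) = 0.2435
  −(0.53)·log₂(0.53) = 0.4854
  −(0.05)·log₂(0.05) = 0.2161
Sum: 0.2915 + 0.5142 + 0.2435 + 0.4854 + 0.2161 = 1.751 bits.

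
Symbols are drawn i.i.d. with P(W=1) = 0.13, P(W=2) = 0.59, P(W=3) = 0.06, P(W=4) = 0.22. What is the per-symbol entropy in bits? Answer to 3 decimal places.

1.556 bits

H(W) = −Σ p·log₂ p.
  −(0.13)·log₂(0.13) = 0.3826
  −(0.59)·log₂(0.59) = 0.4491
  −(0.06)·log₂(0.06) = 0.2435
  −(0.22)·log₂(0.22) = 0.4806
Sum: 0.3826 + 0.4491 + 0.2435 + 0.4806 = 1.556 bits.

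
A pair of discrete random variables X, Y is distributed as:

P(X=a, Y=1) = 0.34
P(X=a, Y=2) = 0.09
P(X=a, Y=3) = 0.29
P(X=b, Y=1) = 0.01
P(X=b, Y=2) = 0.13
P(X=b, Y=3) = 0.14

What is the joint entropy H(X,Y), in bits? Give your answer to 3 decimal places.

H(X,Y) = −Σ p(x,y)·log₂ p(x,y) over all 6 cells.
  cell (a,1): −0.34·log₂0.34 = 0.5292
  cell (a,2): −0.09·log₂0.09 = 0.3127
  cell (a,3): −0.29·log₂0.29 = 0.5179
  cell (b,1): −0.01·log₂0.01 = 0.0664
  cell (b,2): −0.13·log₂0.13 = 0.3826
  cell (b,3): −0.14·log₂0.14 = 0.3971
Sum = 2.206 bits.

2.206 bits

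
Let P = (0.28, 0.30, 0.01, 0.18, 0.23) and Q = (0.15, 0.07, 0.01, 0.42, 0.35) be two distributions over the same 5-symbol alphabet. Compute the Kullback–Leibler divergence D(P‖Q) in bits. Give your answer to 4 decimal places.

0.5226 bits

D(P‖Q) = Σ p·log₂(p/q).
  0.28·log₂(0.28/0.15) = 0.25213
  0.30·log₂(0.30/0.07) = 0.62986
  0.01·log₂(0.01/0.01) = 0.00000
  0.18·log₂(0.18/0.42) = -0.22003
  0.23·log₂(0.23/0.35) = -0.13932
D(P‖Q) = 0.5226 bits.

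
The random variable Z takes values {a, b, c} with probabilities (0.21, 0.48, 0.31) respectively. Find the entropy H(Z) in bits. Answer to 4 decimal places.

H(Z) = −Σ p·log₂ p.
  −(0.21)·log₂(0.21) = 0.47282
  −(0.48)·log₂(0.48) = 0.50827
  −(0.31)·log₂(0.31) = 0.52379
Sum: 0.47282 + 0.50827 + 0.52379 = 1.5049 bits.

1.5049 bits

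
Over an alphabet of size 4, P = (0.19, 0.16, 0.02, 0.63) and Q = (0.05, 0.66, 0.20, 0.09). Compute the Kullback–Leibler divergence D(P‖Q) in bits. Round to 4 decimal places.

1.7410 bits

D(P‖Q) = Σ p·log₂(p/q).
  0.19·log₂(0.19/0.05) = 0.36594
  0.16·log₂(0.16/0.66) = -0.32710
  0.02·log₂(0.02/0.20) = -0.06644
  0.63·log₂(0.63/0.09) = 1.76863
D(P‖Q) = 1.7410 bits.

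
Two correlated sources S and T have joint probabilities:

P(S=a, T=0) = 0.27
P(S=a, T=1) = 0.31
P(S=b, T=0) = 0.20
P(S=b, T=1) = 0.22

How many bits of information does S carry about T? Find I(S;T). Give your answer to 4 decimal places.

Marginals: p(S) = (0.5800, 0.4200), p(T) = (0.4700, 0.5300).
I(S;T) = Σ p(x,y)·log₂[p(x,y)/(p(x)p(y))].
  (a,0): 0.27·log₂(0.9905) = -0.00373
  (a,1): 0.31·log₂(1.0085) = 0.00377
  (b,0): 0.20·log₂(1.0132) = 0.00378
  (b,1): 0.22·log₂(0.9883) = -0.00373
Sum = 0.0001 bits.

0.0001 bits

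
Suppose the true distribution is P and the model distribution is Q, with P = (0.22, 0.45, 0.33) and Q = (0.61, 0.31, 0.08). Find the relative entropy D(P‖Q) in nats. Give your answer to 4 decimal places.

0.4110 nats

D(P‖Q) = Σ p·ln(p/q).
  0.22·ln(0.22/0.61) = -0.22436
  0.45·ln(0.45/0.31) = 0.16770
  0.33·ln(0.33/0.08) = 0.46763
D(P‖Q) = 0.4110 nats.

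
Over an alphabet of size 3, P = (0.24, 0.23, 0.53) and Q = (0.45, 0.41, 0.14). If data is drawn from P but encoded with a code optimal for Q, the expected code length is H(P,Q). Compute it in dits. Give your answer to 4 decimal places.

0.6248 dits

H(P,Q) = −Σ p·log₁₀ q.
  −0.24·log₁₀(0.45) = 0.08323
  −0.23·log₁₀(0.41) = 0.08906
  −0.53·log₁₀(0.14) = 0.45255
H(P,Q) = 0.6248 dits.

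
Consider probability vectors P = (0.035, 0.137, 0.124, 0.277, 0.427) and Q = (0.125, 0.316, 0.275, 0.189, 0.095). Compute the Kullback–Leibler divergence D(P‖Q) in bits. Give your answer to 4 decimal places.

D(P‖Q) = Σ p·log₂(p/q).
  0.035·log₂(0.035/0.125) = -0.06428
  0.137·log₂(0.137/0.316) = -0.16519
  0.124·log₂(0.124/0.275) = -0.14249
  0.277·log₂(0.277/0.189) = 0.15277
  0.427·log₂(0.427/0.095) = 0.92584
D(P‖Q) = 0.7067 bits.

0.7067 bits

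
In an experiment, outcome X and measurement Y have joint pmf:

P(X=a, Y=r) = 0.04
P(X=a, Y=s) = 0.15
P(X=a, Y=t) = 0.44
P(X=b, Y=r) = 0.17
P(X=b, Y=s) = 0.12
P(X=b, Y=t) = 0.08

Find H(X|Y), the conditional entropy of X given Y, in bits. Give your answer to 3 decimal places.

0.737 bits

Chain rule: H(X|Y) = H(X,Y) − H(Y).
Marginals: p(X) = (0.6300, 0.3700), p(Y) = (0.2100, 0.2700, 0.5200).
H(X,Y) = 2.2106 bits; H(Y) = 1.4734 bits.
H(X|Y) = 2.2106 − 1.4734 = 0.737 bits.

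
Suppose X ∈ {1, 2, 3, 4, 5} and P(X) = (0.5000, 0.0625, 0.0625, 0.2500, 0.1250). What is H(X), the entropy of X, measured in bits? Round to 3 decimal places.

1.875 bits

H(X) = −Σ p·log₂ p.
  −(0.5000)·log₂(0.5000) = 0.5000
  −(0.0625)·log₂(0.0625) = 0.2500
  −(0.0625)·log₂(0.0625) = 0.2500
  −(0.2500)·log₂(0.2500) = 0.5000
  −(0.1250)·log₂(0.1250) = 0.3750
Sum: 0.5000 + 0.2500 + 0.2500 + 0.5000 + 0.3750 = 1.875 bits.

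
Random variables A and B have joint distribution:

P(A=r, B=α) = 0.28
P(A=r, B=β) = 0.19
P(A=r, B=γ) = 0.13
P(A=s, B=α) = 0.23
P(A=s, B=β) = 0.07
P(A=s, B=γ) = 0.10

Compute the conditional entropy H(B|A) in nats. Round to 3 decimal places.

Chain rule: H(B|A) = H(A,B) − H(A).
Marginals: p(A) = (0.6000, 0.4000), p(B) = (0.5100, 0.2600, 0.2300).
H(A,B) = 1.6916 nats; H(A) = 0.6730 nats.
H(B|A) = 1.6916 − 0.6730 = 1.019 nats.

1.019 nats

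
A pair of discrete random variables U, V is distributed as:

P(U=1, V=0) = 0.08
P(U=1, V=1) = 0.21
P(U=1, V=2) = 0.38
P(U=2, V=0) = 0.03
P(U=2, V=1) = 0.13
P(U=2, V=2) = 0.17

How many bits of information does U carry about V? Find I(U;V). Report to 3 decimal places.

Marginals: p(U) = (0.6700, 0.3300), p(V) = (0.1100, 0.3400, 0.5500).
I(U;V) = H(U) + H(V) − H(U,V).
H(U) = 0.9149, H(V) = 1.3538, H(U,V) = 2.2638.
I(U;V) = 0.9149 + 1.3538 − 2.2638 = 0.005 bits.

0.005 bits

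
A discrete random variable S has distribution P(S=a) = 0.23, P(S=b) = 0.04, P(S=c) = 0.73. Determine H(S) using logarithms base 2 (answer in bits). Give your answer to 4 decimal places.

1.0049 bits

H(S) = −Σ p·log₂ p.
  −(0.23)·log₂(0.23) = 0.48767
  −(0.04)·log₂(0.04) = 0.18575
  −(0.73)·log₂(0.73) = 0.33144
Sum: 0.48767 + 0.18575 + 0.33144 = 1.0049 bits.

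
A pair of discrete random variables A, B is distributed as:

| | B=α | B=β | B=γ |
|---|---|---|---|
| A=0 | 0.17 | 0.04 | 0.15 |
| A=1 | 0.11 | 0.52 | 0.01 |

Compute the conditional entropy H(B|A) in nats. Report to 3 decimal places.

Marginals: p(A) = (0.3600, 0.6400), p(B) = (0.2800, 0.5600, 0.1600).
H(B|A) = Σ p(A) · H(B|A=·).
  A=0: p=0.3600, H(B|A=0) = 0.9632
  A=1: p=0.6400, H(B|A=1) = 0.5364
Weighted sum = 0.690 nats.

0.690 nats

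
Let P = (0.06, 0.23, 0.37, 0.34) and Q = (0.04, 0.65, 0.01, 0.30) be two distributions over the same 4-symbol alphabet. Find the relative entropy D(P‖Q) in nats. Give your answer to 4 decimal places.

1.1640 nats

D(P‖Q) = Σ p·ln(p/q).
  0.06·ln(0.06/0.04) = 0.02433
  0.23·ln(0.23/0.65) = -0.23895
  0.37·ln(0.37/0.01) = 1.33604
  0.34·ln(0.34/0.30) = 0.04256
D(P‖Q) = 1.1640 nats.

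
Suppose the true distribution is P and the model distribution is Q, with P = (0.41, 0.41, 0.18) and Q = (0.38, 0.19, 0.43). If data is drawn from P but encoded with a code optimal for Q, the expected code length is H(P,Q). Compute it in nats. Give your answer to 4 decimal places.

1.2295 nats

H(P,Q) = −Σ p·ln q.
  −0.41·ln(0.38) = 0.39671
  −0.41·ln(0.19) = 0.68090
  −0.18·ln(0.43) = 0.15191
H(P,Q) = 1.2295 nats.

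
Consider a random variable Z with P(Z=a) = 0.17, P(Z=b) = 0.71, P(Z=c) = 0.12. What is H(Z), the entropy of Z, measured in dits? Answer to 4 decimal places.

H(Z) = −Σ p·log₁₀ p.
  −(0.17)·log₁₀(0.17) = 0.13082
  −(0.71)·log₁₀(0.71) = 0.10561
  −(0.12)·log₁₀(0.12) = 0.11050
Sum: 0.13082 + 0.10561 + 0.11050 = 0.3469 dits.

0.3469 dits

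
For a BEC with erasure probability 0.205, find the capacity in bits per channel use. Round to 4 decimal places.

0.7950 bits

Binary erasure channel: capacity C = 1 − ε.
C = 1 − 0.205 = 0.7950 bits per channel use.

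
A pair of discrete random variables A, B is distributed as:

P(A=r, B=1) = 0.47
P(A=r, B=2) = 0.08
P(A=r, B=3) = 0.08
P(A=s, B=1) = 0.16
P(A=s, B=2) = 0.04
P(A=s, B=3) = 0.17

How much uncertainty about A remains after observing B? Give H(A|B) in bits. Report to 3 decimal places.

0.851 bits

Marginals: p(A) = (0.6300, 0.3700), p(B) = (0.6300, 0.1200, 0.2500).
H(A|B) = Σ p(B) · H(A|B=·).
  B=1: p=0.6300, H(A|B=1) = 0.8175
  B=2: p=0.1200, H(A|B=2) = 0.9183
  B=3: p=0.2500, H(A|B=3) = 0.9044
Weighted sum = 0.851 bits.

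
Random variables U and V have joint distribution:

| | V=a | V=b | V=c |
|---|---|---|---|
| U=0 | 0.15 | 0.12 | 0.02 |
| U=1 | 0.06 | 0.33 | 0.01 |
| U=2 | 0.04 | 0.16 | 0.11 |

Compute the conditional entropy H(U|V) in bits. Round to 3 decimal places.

1.355 bits

Marginals: p(U) = (0.2900, 0.4000, 0.3100), p(V) = (0.2500, 0.6100, 0.1400).
H(U|V) = Σ p(V) · H(U|V=·).
  V=a: p=0.2500, H(U|V=a) = 1.3593
  V=b: p=0.6100, H(U|V=b) = 1.4474
  V=c: p=0.1400, H(U|V=c) = 0.9464
Weighted sum = 1.355 bits.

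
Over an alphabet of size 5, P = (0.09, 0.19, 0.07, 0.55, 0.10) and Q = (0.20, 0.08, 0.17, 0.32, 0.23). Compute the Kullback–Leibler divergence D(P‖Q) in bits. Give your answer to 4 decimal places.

0.3534 bits

D(P‖Q) = Σ p·log₂(p/q).
  0.09·log₂(0.09/0.20) = -0.10368
  0.19·log₂(0.19/0.08) = 0.23711
  0.07·log₂(0.07/0.17) = -0.08961
  0.55·log₂(0.55/0.32) = 0.42975
  0.10·log₂(0.10/0.23) = -0.12016
D(P‖Q) = 0.3534 bits.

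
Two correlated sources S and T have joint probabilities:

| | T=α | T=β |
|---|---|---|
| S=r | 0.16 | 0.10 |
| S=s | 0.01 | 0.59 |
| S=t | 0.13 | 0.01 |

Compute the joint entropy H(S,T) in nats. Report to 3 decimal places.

1.192 nats

H(S,T) = −Σ p(x,y)·ln p(x,y) over all 6 cells.
  cell (r,α): −0.16·ln0.16 = 0.2932
  cell (r,β): −0.10·ln0.10 = 0.2303
  cell (s,α): −0.01·ln0.01 = 0.0461
  cell (s,β): −0.59·ln0.59 = 0.3113
  cell (t,α): −0.13·ln0.13 = 0.2652
  cell (t,β): −0.01·ln0.01 = 0.0461
Sum = 1.192 nats.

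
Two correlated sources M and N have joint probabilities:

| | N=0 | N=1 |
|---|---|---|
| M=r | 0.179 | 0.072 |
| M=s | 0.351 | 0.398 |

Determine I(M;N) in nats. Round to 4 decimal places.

Marginals: p(M) = (0.2510, 0.7490), p(N) = (0.5300, 0.4700).
I(M;N) = Σ p(x,y)·ln[p(x,y)/(p(x)p(y))].
  (r,0): 0.179·ln(1.3456) = 0.05313
  (r,1): 0.072·ln(0.6103) = -0.03555
  (s,0): 0.351·ln(0.8842) = -0.04320
  (s,1): 0.398·ln(1.1306) = 0.04885
Sum = 0.0232 nats.

0.0232 nats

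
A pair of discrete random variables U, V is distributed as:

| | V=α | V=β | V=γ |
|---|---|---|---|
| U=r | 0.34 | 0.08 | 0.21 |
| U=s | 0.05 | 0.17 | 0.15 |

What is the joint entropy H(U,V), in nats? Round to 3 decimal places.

H(U,V) = −Σ p(x,y)·ln p(x,y) over all 6 cells.
  cell (r,α): −0.34·ln0.34 = 0.3668
  cell (r,β): −0.08·ln0.08 = 0.2021
  cell (r,γ): −0.21·ln0.21 = 0.3277
  cell (s,α): −0.05·ln0.05 = 0.1498
  cell (s,β): −0.17·ln0.17 = 0.3012
  cell (s,γ): −0.15·ln0.15 = 0.2846
Sum = 1.632 nats.

1.632 nats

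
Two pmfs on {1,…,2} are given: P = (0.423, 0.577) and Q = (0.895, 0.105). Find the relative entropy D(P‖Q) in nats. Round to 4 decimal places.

0.6661 nats

D(P‖Q) = Σ p·ln(p/q).
  0.423·ln(0.423/0.895) = -0.31702
  0.577·ln(0.577/0.105) = 0.98314
D(P‖Q) = 0.6661 nats.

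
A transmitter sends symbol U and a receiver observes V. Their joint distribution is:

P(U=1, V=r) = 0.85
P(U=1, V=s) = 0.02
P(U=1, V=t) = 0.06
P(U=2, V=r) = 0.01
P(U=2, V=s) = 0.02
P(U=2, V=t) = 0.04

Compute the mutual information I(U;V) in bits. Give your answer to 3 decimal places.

0.150 bits

Marginals: p(U) = (0.9300, 0.0700), p(V) = (0.8600, 0.0400, 0.1000).
I(U;V) = H(U) + H(V) − H(U,V).
H(U) = 0.3659, H(V) = 0.7051, H(U,V) = 0.9208.
I(U;V) = 0.3659 + 0.7051 − 0.9208 = 0.150 bits.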